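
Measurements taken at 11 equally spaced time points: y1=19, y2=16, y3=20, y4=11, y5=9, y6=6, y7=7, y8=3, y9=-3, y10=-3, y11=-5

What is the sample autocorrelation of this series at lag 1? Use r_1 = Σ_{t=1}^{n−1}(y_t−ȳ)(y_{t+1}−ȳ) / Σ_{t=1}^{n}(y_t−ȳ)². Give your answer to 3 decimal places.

0.700

Mean ȳ = (19 + 16 + 20 + 11 + 9 + 6 + 7 + 3 − 3 − 3 − 5)/11 = 7.2727
Numerator Σ_{t=1}^{10}(y_t−ȳ)(y_{t+1}−ȳ) = 542.1074
Denominator Σ(y_t−ȳ)² = 774.1818
r_1 = 542.1074 / 774.1818 = 0.700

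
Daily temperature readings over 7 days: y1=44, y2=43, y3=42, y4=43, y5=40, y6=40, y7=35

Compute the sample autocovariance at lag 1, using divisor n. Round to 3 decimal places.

Mean ȳ = (44 + 43 + 42 + 43 + 40 + 40 + 35)/7 = 41.0000
Σ_{t=1}^{6}(y_t−ȳ)(y_{t+1}−ȳ) = 15.0000
γ_1 = 15.0000 / 7 = 2.143

2.143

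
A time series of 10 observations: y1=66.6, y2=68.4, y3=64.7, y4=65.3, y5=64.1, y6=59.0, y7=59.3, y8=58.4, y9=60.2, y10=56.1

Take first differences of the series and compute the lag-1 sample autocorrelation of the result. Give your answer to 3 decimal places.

-0.472

First differences Δy: 1.8, -3.7, 0.6, -1.2, -5.1, 0.3, -0.9, 1.8, -4.1
Mean of differences = -1.1667
Numerator Σ(Δy_t−Δȳ)(Δy_{t+1}−Δȳ) = -25.2078
Denominator Σ(Δy_t−Δȳ)² = 53.4400
r_1(Δy) = -25.2078 / 53.4400 = -0.472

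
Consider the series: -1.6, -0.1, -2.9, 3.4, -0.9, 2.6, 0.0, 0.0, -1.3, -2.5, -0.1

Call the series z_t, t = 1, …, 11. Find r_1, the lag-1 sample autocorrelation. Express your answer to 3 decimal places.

Mean z̄ = (-1.6 − 0.1 − 2.9 + 3.4 − 0.9 + 2.6 + 0.0 + 0.0 − 1.3 − 2.5 − 0.1)/11 = -0.3091
Numerator Σ_{t=1}^{10}(z_t−z̄)(z_{t+1}−z̄) = -11.9310
Denominator Σ(z_t−z̄)² = 37.0091
r_1 = -11.9310 / 37.0091 = -0.322

-0.322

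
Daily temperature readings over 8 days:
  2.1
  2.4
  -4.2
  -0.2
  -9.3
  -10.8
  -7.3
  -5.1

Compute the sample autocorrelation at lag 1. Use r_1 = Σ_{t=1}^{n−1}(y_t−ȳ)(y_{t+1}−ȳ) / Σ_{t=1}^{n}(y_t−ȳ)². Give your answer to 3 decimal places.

Mean ȳ = (2.1 + 2.4 − 4.2 − 0.2 − 9.3 − 10.8 − 7.3 − 5.1)/8 = -4.0500
Deviations from mean: 6.1500, 6.4500, -0.1500, 3.8500, -5.2500, -6.7500, -3.2500, -1.0500
Numerator Σ_{t=1}^{7}(y_t−ȳ)(y_{t+1}−ȳ) = 78.6975
Denominator Σ(y_t−ȳ)² = 179.0600
r_1 = 78.6975 / 179.0600 = 0.440

0.440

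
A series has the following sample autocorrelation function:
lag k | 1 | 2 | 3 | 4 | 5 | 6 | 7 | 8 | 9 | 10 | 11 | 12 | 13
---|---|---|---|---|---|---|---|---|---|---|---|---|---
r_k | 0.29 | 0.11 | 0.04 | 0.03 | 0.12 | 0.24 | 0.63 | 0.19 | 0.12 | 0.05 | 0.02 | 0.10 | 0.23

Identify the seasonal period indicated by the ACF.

The largest autocorrelation is r_7 = 0.63; the remaining lags stay at or below 0.29. The elevated value at lag 1 (0.29), dropping to 0.11 at lag 2, reflects decaying short-term dependence rather than seasonality.
The dominant spike at lag 7 indicates a seasonal period of 7.

7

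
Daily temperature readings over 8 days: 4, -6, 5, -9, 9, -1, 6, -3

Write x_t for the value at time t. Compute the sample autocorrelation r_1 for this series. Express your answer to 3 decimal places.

Mean x̄ = (4 − 6 + 5 − 9 + 9 − 1 + 6 − 3)/8 = 0.6250
Deviations from mean: 3.3750, -6.6250, 4.3750, -9.6250, 8.3750, -1.6250, 5.3750, -3.6250
Numerator Σ_{t=1}^{7}(x_t−x̄)(x_{t+1}−x̄) = -215.8906
Denominator Σ(x_t−x̄)² = 281.8750
r_1 = -215.8906 / 281.8750 = -0.766

-0.766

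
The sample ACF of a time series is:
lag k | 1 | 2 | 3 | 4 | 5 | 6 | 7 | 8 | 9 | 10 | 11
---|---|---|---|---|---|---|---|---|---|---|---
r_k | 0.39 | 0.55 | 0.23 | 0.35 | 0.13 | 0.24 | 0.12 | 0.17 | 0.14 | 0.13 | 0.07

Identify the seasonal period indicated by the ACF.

2

The largest autocorrelation is r_2 = 0.55; the remaining lags stay at or below 0.39.
The dominant spike at lag 2 indicates a seasonal period of 2.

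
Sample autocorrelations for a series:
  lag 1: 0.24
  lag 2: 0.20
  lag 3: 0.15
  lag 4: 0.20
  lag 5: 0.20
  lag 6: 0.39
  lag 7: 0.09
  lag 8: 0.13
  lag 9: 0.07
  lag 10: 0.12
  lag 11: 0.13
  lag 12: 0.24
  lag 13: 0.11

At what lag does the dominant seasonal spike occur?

6

The largest autocorrelation is r_6 = 0.39; the remaining lags stay at or below 0.24. The elevated value at lag 1 (0.24), dropping to 0.20 at lag 2, reflects decaying short-term dependence rather than seasonality.
The dominant spike at lag 6 indicates a seasonal period of 6.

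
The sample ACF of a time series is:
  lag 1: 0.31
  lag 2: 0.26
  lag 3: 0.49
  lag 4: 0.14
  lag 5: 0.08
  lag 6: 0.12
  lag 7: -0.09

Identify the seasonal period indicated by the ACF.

3

The largest autocorrelation is r_3 = 0.49; the remaining lags stay at or below 0.31. The elevated value at lag 1 (0.31), dropping to 0.26 at lag 2, reflects decaying short-term dependence rather than seasonality.
The dominant spike at lag 3 indicates a seasonal period of 3.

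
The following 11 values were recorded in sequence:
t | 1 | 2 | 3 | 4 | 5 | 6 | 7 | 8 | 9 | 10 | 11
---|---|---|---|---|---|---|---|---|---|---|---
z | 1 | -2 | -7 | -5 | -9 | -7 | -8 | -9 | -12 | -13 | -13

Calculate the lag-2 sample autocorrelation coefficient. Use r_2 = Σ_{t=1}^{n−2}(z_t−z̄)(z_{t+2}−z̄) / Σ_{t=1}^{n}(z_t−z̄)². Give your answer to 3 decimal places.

Mean z̄ = (1 − 2 − 7 − 5 − 9 − 7 − 8 − 9 − 12 − 13 − 13)/11 = -7.6364
Numerator Σ_{t=1}^{9}(z_t−z̄)(z_{t+2}−z̄) = 53.0992
Denominator Σ(z_t−z̄)² = 194.5455
r_2 = 53.0992 / 194.5455 = 0.273

0.273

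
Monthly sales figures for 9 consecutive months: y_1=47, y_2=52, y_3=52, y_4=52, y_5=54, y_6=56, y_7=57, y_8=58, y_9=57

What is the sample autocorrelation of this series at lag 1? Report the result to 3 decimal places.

0.529

Mean ȳ = (47 + 52 + 52 + 52 + 54 + 56 + 57 + 58 + 57)/9 = 53.8889
Numerator Σ_{t=1}^{8}(y_t−ȳ)(y_{t+1}−ȳ) = 52.3210
Denominator Σ(y_t−ȳ)² = 98.8889
r_1 = 52.3210 / 98.8889 = 0.529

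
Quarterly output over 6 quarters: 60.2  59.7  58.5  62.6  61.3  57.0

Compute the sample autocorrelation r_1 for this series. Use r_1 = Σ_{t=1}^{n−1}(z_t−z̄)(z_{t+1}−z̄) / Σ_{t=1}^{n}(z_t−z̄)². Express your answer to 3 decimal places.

Mean z̄ = (60.2 + 59.7 + 58.5 + 62.6 + 61.3 + 57.0)/6 = 59.8833
Deviations from mean: 0.3167, -0.1833, -1.3833, 2.7167, 1.4167, -2.8833
Σ(z_t−z̄)(z_{t+1}−z̄) = (-0.0581) + (0.2536) + (-3.7581) + (3.8486) + (-4.0847) = -3.7986
Denominator Σ(z_t−z̄)² = 19.7483
r_1 = -3.7986 / 19.7483 = -0.192

-0.192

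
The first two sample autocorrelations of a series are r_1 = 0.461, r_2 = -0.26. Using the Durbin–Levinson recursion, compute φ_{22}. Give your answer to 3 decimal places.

-0.600

φ_{22} = (r_2 − r_1²) / (1 − r_1²)
r_1² = (0.461)² = 0.212521
Numerator = -0.26 − 0.2125 = -0.4725; denominator = 1 − 0.2125 = 0.7875
φ_{22} = -0.4725 / 0.7875 = -0.600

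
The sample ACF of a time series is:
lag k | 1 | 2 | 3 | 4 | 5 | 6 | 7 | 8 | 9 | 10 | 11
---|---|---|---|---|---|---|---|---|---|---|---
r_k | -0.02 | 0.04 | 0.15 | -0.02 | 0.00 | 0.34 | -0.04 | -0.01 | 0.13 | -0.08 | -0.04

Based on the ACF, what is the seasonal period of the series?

The largest autocorrelation is r_6 = 0.34; the remaining lags stay at or below 0.15.
The dominant spike at lag 6 indicates a seasonal period of 6.

6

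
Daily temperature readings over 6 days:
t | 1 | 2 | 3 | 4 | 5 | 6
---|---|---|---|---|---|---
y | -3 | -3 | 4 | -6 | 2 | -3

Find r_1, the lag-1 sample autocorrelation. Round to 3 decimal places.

Mean ȳ = (-3 − 3 + 4 − 6 + 2 − 3)/6 = -1.5000
Deviations from mean: -1.5000, -1.5000, 5.5000, -4.5000, 3.5000, -1.5000
Σ(y_t−ȳ)(y_{t+1}−ȳ) = (2.2500) + (-8.2500) + (-24.7500) + (-15.7500) + (-5.2500) = -51.7500
Denominator Σ(y_t−ȳ)² = 69.5000
r_1 = -51.7500 / 69.5000 = -0.745

-0.745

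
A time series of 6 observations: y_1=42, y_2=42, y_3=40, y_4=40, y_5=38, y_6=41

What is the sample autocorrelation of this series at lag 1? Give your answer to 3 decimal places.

0.152

Mean ȳ = (42 + 42 + 40 + 40 + 38 + 41)/6 = 40.5000
Deviations from mean: 1.5000, 1.5000, -0.5000, -0.5000, -2.5000, 0.5000
Numerator Σ_{t=1}^{5}(y_t−ȳ)(y_{t+1}−ȳ) = 1.7500
Denominator Σ(y_t−ȳ)² = 11.5000
r_1 = 1.7500 / 11.5000 = 0.152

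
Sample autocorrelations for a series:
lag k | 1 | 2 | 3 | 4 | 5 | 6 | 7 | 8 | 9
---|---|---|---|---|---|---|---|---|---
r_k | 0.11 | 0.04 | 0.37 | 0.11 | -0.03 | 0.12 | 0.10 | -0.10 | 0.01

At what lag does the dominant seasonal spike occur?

3

The largest autocorrelation is r_3 = 0.37; the remaining lags stay at or below 0.12.
The dominant spike at lag 3 indicates a seasonal period of 3.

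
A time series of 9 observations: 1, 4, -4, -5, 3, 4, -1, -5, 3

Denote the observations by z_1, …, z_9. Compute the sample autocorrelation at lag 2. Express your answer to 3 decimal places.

Mean z̄ = (1 + 4 − 4 − 5 + 3 + 4 − 1 − 5 + 3)/9 = 0.0000
Σ(z_t−z̄)(z_{t+2}−z̄) = (-4.0000) + (-20.0000) + (-12.0000) + (-20.0000) + (-3.0000) + (-20.0000) + (-3.0000) = -82.0000
Denominator Σ(z_t−z̄)² = 118.0000
r_2 = -82.0000 / 118.0000 = -0.695

-0.695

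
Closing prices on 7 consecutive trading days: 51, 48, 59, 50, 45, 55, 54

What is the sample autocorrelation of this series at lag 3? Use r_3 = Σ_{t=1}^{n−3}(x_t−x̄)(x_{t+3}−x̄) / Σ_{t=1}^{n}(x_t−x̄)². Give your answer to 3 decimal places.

Mean x̄ = (51 + 48 + 59 + 50 + 45 + 55 + 54)/7 = 51.7143
Deviations from mean: -0.7143, -3.7143, 7.2857, -1.7143, -6.7143, 3.2857, 2.2857
Σ(x_t−x̄)(x_{t+3}−x̄) = (1.2245) + (24.9388) + (23.9388) + (-3.9184) = 46.1837
Denominator Σ(x_t−x̄)² = 131.4286
r_3 = 46.1837 / 131.4286 = 0.351

0.351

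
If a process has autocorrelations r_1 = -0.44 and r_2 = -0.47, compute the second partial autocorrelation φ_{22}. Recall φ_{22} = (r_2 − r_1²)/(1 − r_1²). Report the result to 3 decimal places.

φ_{22} = (r_2 − r_1²) / (1 − r_1²)
r_1² = (-0.44)² = 0.1936
Numerator = -0.47 − 0.1936 = -0.6636; denominator = 1 − 0.1936 = 0.8064
φ_{22} = -0.6636 / 0.8064 = -0.823

-0.823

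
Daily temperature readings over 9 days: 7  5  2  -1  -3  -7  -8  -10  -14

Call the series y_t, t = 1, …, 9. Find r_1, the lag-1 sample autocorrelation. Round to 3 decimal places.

0.649

Mean ȳ = (7 + 5 + 2 − 1 − 3 − 7 − 8 − 10 − 14)/9 = -3.2222
Numerator Σ_{t=1}^{8}(y_t−ȳ)(y_{t+1}−ȳ) = 261.7284
Denominator Σ(y_t−ȳ)² = 403.5556
r_1 = 261.7284 / 403.5556 = 0.649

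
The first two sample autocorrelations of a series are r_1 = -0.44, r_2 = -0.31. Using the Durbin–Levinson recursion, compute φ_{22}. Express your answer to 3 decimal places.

φ_{22} = (r_2 − r_1²) / (1 − r_1²)
r_1² = (-0.44)² = 0.1936
Numerator = -0.31 − 0.1936 = -0.5036; denominator = 1 − 0.1936 = 0.8064
φ_{22} = -0.5036 / 0.8064 = -0.625

-0.625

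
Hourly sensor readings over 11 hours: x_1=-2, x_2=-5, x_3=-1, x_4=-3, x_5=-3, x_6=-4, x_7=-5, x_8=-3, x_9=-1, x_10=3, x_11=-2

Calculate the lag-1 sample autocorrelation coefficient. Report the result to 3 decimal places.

0.206

Mean x̄ = (-2 − 5 − 1 − 3 − 3 − 4 − 5 − 3 − 1 + 3 − 2)/11 = -2.3636
Numerator Σ_{t=1}^{10}(x_t−x̄)(x_{t+1}−x̄) = 10.4132
Denominator Σ(x_t−x̄)² = 50.5455
r_1 = 10.4132 / 50.5455 = 0.206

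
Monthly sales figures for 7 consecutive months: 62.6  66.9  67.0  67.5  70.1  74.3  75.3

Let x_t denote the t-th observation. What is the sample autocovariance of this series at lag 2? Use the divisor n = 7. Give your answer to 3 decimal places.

Mean x̄ = (62.6 + 66.9 + 67.0 + 67.5 + 70.1 + 74.3 + 75.3)/7 = 69.1000
Σ_{t=1}^{5}(x_t−x̄)(x_{t+2}−x̄) = 12.9500
γ_2 = 12.9500 / 7 = 1.850

1.850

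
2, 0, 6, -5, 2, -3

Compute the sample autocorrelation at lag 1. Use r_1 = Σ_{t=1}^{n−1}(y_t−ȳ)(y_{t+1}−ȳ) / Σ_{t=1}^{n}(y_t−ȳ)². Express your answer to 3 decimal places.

Mean ȳ = (2 + 0 + 6 − 5 + 2 − 3)/6 = 0.3333
Deviations from mean: 1.6667, -0.3333, 5.6667, -5.3333, 1.6667, -3.3333
Σ(y_t−ȳ)(y_{t+1}−ȳ) = (-0.5556) + (-1.8889) + (-30.2222) + (-8.8889) + (-5.5556) = -47.1111
Denominator Σ(y_t−ȳ)² = 77.3333
r_1 = -47.1111 / 77.3333 = -0.609

-0.609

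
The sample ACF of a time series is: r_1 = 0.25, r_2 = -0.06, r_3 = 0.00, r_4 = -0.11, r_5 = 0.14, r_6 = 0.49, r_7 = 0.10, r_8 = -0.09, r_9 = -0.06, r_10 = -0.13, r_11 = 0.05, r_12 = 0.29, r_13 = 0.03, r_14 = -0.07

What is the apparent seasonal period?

6

The largest autocorrelation is r_6 = 0.49, with a weaker echo at lag 12 (0.29); the remaining lags stay at or below 0.25.
The dominant spike at lag 6 indicates a seasonal period of 6.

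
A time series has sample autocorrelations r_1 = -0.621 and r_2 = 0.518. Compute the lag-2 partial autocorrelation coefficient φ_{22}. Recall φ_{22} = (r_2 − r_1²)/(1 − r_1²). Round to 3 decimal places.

0.215

φ_{22} = (r_2 − r_1²) / (1 − r_1²)
r_1² = (-0.621)² = 0.385641
Numerator = 0.518 − 0.3856 = 0.1324; denominator = 1 − 0.3856 = 0.6144
φ_{22} = 0.1324 / 0.6144 = 0.215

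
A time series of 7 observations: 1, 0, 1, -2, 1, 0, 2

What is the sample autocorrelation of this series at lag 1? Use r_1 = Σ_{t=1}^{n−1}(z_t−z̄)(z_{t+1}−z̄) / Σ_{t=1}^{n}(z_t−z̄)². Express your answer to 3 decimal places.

Mean z̄ = (1 + 0 + 1 − 2 + 1 + 0 + 2)/7 = 0.4286
Deviations from mean: 0.5714, -0.4286, 0.5714, -2.4286, 0.5714, -0.4286, 1.5714
Σ(z_t−z̄)(z_{t+1}−z̄) = (-0.2449) + (-0.2449) + (-1.3878) + (-1.3878) + (-0.2449) + (-0.6735) = -4.1837
Denominator Σ(z_t−z̄)² = 9.7143
r_1 = -4.1837 / 9.7143 = -0.431

-0.431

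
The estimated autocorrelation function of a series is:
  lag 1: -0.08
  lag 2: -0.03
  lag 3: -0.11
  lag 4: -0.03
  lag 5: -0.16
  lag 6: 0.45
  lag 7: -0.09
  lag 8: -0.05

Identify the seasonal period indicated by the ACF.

6

The largest autocorrelation is r_6 = 0.45; the remaining lags stay at or below -0.03.
The dominant spike at lag 6 indicates a seasonal period of 6.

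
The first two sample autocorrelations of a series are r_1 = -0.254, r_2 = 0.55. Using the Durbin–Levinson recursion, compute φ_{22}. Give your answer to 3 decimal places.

0.519

φ_{22} = (r_2 − r_1²) / (1 − r_1²)
r_1² = (-0.254)² = 0.064516
Numerator = 0.55 − 0.0645 = 0.4855; denominator = 1 − 0.0645 = 0.9355
φ_{22} = 0.4855 / 0.9355 = 0.519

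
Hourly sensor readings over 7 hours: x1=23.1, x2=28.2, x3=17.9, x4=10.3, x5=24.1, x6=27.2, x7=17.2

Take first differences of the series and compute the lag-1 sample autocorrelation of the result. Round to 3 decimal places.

-0.143

First differences Δx: 5.1, -10.3, -7.6, 13.8, 3.1, -10.0
Mean of differences = -0.9833
Numerator Σ(Δx_t−Δx̄)(Δx_{t+1}−Δx̄) = -69.3003
Denominator Σ(Δx_t−Δx̄)² = 484.1083
r_1(Δx) = -69.3003 / 484.1083 = -0.143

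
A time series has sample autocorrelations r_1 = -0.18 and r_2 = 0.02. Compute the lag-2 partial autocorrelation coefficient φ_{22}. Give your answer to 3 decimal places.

-0.013

φ_{22} = (r_2 − r_1²) / (1 − r_1²)
r_1² = (-0.18)² = 0.0324
Numerator = 0.02 − 0.0324 = -0.0124; denominator = 1 − 0.0324 = 0.9676
φ_{22} = -0.0124 / 0.9676 = -0.013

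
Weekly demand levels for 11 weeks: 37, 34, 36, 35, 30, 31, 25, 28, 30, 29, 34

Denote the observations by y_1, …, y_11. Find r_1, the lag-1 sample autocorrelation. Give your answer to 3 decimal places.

0.472

Mean ȳ = (37 + 34 + 36 + 35 + 30 + 31 + 25 + 28 + 30 + 29 + 34)/11 = 31.7273
Numerator Σ_{t=1}^{10}(y_t−ȳ)(y_{t+1}−ȳ) = 66.1983
Denominator Σ(y_t−ȳ)² = 140.1818
r_1 = 66.1983 / 140.1818 = 0.472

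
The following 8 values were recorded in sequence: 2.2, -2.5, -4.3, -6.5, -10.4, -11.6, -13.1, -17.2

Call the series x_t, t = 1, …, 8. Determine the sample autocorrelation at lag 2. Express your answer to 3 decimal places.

0.276

Mean x̄ = (2.2 − 2.5 − 4.3 − 6.5 − 10.4 − 11.6 − 13.1 − 17.2)/8 = -7.9250
Deviations from mean: 10.1250, 5.4250, 3.6250, 1.4250, -2.4750, -3.6750, -5.1750, -9.2750
Numerator Σ_{t=1}^{6}(x_t−x̄)(x_{t+2}−x̄) = 77.1188
Denominator Σ(x_t−x̄)² = 279.5550
r_2 = 77.1188 / 279.5550 = 0.276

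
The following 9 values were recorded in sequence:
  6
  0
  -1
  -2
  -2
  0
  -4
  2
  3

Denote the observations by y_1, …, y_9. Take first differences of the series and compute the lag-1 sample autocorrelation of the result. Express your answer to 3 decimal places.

-0.196

First differences Δy: -6, -1, -1, 0, 2, -4, 6, 1
Mean of differences = -0.3750
Numerator Σ(Δy_t−Δȳ)(Δy_{t+1}−Δȳ) = -18.3906
Denominator Σ(Δy_t−Δȳ)² = 93.8750
r_1(Δy) = -18.3906 / 93.8750 = -0.196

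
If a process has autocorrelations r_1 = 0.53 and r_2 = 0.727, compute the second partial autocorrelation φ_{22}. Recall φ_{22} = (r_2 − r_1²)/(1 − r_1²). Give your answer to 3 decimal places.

φ_{22} = (r_2 − r_1²) / (1 − r_1²)
r_1² = (0.53)² = 0.2809
Numerator = 0.727 − 0.2809 = 0.4461; denominator = 1 − 0.2809 = 0.7191
φ_{22} = 0.4461 / 0.7191 = 0.620

0.620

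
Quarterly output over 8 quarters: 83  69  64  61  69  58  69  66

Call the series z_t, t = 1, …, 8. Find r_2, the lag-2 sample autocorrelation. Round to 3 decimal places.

Mean z̄ = (83 + 69 + 64 + 61 + 69 + 58 + 69 + 66)/8 = 67.3750
Deviations from mean: 15.6250, 1.6250, -3.3750, -6.3750, 1.6250, -9.3750, 1.6250, -1.3750
Σ(z_t−z̄)(z_{t+2}−z̄) = (-52.7344) + (-10.3594) + (-5.4844) + (59.7656) + (2.6406) + (12.8906) = 6.7188
Denominator Σ(z_t−z̄)² = 393.8750
r_2 = 6.7188 / 393.8750 = 0.017

0.017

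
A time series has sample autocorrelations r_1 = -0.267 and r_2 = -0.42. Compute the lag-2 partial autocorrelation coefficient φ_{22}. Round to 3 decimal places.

-0.529

φ_{22} = (r_2 − r_1²) / (1 − r_1²)
r_1² = (-0.267)² = 0.071289
Numerator = -0.42 − 0.0713 = -0.4913; denominator = 1 − 0.0713 = 0.9287
φ_{22} = -0.4913 / 0.9287 = -0.529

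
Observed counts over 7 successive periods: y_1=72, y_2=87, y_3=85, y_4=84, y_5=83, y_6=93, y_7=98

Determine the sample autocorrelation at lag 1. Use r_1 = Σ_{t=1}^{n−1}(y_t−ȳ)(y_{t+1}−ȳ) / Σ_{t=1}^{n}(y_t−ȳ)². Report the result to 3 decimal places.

0.139

Mean ȳ = (72 + 87 + 85 + 84 + 83 + 93 + 98)/7 = 86.0000
Deviations from mean: -14.0000, 1.0000, -1.0000, -2.0000, -3.0000, 7.0000, 12.0000
Numerator Σ_{t=1}^{6}(y_t−ȳ)(y_{t+1}−ȳ) = 56.0000
Denominator Σ(y_t−ȳ)² = 404.0000
r_1 = 56.0000 / 404.0000 = 0.139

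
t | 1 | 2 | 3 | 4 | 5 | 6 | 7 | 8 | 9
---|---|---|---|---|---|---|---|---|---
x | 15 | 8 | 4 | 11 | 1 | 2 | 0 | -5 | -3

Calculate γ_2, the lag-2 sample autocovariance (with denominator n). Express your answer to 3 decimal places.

7.901

Mean x̄ = (15 + 8 + 4 + 11 + 1 + 2 + 0 − 5 − 3)/9 = 3.6667
Σ_{t=1}^{7}(x_t−x̄)(x_{t+2}−x̄) = 71.1111
γ_2 = 71.1111 / 9 = 7.901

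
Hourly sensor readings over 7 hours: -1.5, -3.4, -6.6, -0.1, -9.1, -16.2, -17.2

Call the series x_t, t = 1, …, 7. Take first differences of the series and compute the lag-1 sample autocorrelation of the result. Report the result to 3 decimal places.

-0.289

First differences Δx: -1.9, -3.2, 6.5, -9.0, -7.1, -1.0
Mean of differences = -2.6167
Numerator Σ(Δx_t−Δx̄)(Δx_{t+1}−Δx̄) = -42.5603
Denominator Σ(Δx_t−Δx̄)² = 147.4283
r_1(Δx) = -42.5603 / 147.4283 = -0.289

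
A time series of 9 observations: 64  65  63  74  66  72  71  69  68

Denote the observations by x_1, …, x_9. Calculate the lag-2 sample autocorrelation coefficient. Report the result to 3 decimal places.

0.293

Mean x̄ = (64 + 65 + 63 + 74 + 66 + 72 + 71 + 69 + 68)/9 = 68.0000
Σ(x_t−x̄)(x_{t+2}−x̄) = (20.0000) + (-18.0000) + (10.0000) + (24.0000) + (-6.0000) + (4.0000) + (0.0000) = 34.0000
Denominator Σ(x_t−x̄)² = 116.0000
r_2 = 34.0000 / 116.0000 = 0.293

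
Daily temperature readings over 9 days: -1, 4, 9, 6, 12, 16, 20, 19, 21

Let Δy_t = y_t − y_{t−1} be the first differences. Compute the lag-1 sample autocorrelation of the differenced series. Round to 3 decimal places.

First differences Δy: 5, 5, -3, 6, 4, 4, -1, 2
Mean of differences = 2.7500
Numerator Σ(Δy_t−Δȳ)(Δy_{t+1}−Δȳ) = -22.8125
Denominator Σ(Δy_t−Δȳ)² = 71.5000
r_1(Δy) = -22.8125 / 71.5000 = -0.319

-0.319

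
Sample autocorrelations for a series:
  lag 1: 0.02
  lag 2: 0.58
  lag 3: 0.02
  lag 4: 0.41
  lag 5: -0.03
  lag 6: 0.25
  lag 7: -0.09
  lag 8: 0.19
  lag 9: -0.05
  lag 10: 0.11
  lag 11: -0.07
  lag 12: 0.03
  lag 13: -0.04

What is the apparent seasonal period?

2

The largest autocorrelation is r_2 = 0.58, with weaker echoes at lags 4 (0.41), 6 (0.25) and 8 (0.19); the remaining lags stay at or below 0.11.
The dominant spike at lag 2 indicates a seasonal period of 2.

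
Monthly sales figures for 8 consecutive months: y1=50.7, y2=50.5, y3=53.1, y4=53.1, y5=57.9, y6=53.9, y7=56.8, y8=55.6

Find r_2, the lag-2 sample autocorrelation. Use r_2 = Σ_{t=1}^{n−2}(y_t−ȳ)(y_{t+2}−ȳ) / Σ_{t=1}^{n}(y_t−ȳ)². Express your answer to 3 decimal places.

Mean ȳ = (50.7 + 50.5 + 53.1 + 53.1 + 57.9 + 53.9 + 56.8 + 55.6)/8 = 53.9500
Σ(y_t−ȳ)(y_{t+2}−ȳ) = (2.7625) + (2.9325) + (-3.3575) + (0.0425) + (11.2575) + (-0.0825) = 13.5550
Denominator Σ(y_t−ȳ)² = 50.3600
r_2 = 13.5550 / 50.3600 = 0.269

0.269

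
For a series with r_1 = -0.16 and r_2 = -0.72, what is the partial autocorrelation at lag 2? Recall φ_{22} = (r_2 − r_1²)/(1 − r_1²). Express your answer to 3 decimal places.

φ_{22} = (r_2 − r_1²) / (1 − r_1²)
r_1² = (-0.16)² = 0.0256
Numerator = -0.72 − 0.0256 = -0.7456; denominator = 1 − 0.0256 = 0.9744
φ_{22} = -0.7456 / 0.9744 = -0.765

-0.765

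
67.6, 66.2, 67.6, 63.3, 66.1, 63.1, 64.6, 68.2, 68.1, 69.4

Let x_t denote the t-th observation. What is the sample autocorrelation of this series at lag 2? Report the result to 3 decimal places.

Mean x̄ = (67.6 + 66.2 + 67.6 + 63.3 + 66.1 + 63.1 + 64.6 + 68.2 + 68.1 + 69.4)/10 = 66.4200
Numerator Σ_{t=1}^{8}(x_t−x̄)(x_{t+2}−x̄) = 8.9792
Denominator Σ(x_t−x̄)² = 41.8760
r_2 = 8.9792 / 41.8760 = 0.214

0.214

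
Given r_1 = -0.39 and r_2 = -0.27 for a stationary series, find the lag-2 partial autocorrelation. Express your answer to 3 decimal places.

φ_{22} = (r_2 − r_1²) / (1 − r_1²)
r_1² = (-0.39)² = 0.1521
Numerator = -0.27 − 0.1521 = -0.4221; denominator = 1 − 0.1521 = 0.8479
φ_{22} = -0.4221 / 0.8479 = -0.498

-0.498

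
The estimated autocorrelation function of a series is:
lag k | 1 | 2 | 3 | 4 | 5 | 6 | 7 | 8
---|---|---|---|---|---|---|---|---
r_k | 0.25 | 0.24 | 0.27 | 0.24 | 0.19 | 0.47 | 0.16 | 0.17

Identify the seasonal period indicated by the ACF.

The largest autocorrelation is r_6 = 0.47; the remaining lags stay at or below 0.27. The elevated value at lag 1 (0.25), dropping to 0.24 at lag 2, reflects decaying short-term dependence rather than seasonality.
The dominant spike at lag 6 indicates a seasonal period of 6.

6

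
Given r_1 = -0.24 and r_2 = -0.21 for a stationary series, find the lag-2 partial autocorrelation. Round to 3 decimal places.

φ_{22} = (r_2 − r_1²) / (1 − r_1²)
r_1² = (-0.24)² = 0.0576
Numerator = -0.21 − 0.0576 = -0.2676; denominator = 1 − 0.0576 = 0.9424
φ_{22} = -0.2676 / 0.9424 = -0.284

-0.284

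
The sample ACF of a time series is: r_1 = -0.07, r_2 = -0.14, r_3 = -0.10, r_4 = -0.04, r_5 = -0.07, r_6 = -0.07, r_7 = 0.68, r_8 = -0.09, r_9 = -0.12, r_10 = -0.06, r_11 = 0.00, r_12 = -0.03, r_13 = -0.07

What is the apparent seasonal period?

7

The largest autocorrelation is r_7 = 0.68; the remaining lags stay at or below 0.00.
The dominant spike at lag 7 indicates a seasonal period of 7.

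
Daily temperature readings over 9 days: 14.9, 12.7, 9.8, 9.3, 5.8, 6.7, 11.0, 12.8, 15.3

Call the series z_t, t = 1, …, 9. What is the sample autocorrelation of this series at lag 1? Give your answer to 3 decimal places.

0.501

Mean z̄ = (14.9 + 12.7 + 9.8 + 9.3 + 5.8 + 6.7 + 11.0 + 12.8 + 15.3)/9 = 10.9222
Numerator Σ_{t=1}^{8}(z_t−z̄)(z_{t+1}−z̄) = 44.8717
Denominator Σ(z_t−z̄)² = 89.6356
r_1 = 44.8717 / 89.6356 = 0.501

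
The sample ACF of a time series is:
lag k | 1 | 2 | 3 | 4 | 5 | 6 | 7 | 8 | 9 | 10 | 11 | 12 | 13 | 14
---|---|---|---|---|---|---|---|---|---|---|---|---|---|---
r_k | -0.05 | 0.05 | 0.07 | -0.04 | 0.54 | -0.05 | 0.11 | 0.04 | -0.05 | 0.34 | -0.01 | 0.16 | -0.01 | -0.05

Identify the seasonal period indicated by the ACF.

5

The largest autocorrelation is r_5 = 0.54, with a weaker echo at lag 10 (0.34); the remaining lags stay at or below 0.16.
The dominant spike at lag 5 indicates a seasonal period of 5.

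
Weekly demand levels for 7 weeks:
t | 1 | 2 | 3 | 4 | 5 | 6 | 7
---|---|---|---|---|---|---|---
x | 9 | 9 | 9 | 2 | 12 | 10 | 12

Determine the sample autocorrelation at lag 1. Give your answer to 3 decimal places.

Mean x̄ = (9 + 9 + 9 + 2 + 12 + 10 + 12)/7 = 9.0000
Numerator Σ_{t=1}^{6}(x_t−x̄)(x_{t+1}−x̄) = -15.0000
Denominator Σ(x_t−x̄)² = 68.0000
r_1 = -15.0000 / 68.0000 = -0.221

-0.221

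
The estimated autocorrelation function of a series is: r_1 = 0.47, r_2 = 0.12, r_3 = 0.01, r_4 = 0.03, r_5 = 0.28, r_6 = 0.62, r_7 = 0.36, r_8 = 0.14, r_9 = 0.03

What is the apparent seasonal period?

6

The largest autocorrelation is r_6 = 0.62; the remaining lags stay at or below 0.47. The elevated value at lag 1 (0.47), dropping to 0.12 at lag 2, reflects decaying short-term dependence rather than seasonality.
The dominant spike at lag 6 indicates a seasonal period of 6.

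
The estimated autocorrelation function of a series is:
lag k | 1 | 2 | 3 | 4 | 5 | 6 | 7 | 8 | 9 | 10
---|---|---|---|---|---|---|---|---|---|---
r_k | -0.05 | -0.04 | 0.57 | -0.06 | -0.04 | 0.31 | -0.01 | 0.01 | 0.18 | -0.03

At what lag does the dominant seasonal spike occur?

The largest autocorrelation is r_3 = 0.57, with weaker echoes at lags 6 (0.31) and 9 (0.18); the remaining lags stay at or below 0.01.
The dominant spike at lag 3 indicates a seasonal period of 3.

3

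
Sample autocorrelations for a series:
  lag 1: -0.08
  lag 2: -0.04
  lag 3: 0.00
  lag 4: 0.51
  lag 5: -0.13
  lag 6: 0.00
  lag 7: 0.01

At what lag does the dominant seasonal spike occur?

4

The largest autocorrelation is r_4 = 0.51; the remaining lags stay at or below 0.01.
The dominant spike at lag 4 indicates a seasonal period of 4.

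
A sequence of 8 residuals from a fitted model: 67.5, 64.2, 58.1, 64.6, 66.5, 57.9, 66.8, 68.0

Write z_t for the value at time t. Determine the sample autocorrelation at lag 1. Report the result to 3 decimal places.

Mean z̄ = (67.5 + 64.2 + 58.1 + 64.6 + 66.5 + 57.9 + 66.8 + 68.0)/8 = 64.2000
Deviations from mean: 3.3000, 0.0000, -6.1000, 0.4000, 2.3000, -6.3000, 2.6000, 3.8000
Σ(z_t−z̄)(z_{t+1}−z̄) = (0.0000) + (0.0000) + (-2.4400) + (0.9200) + (-14.4900) + (-16.3800) + (9.8800) = -22.5100
Denominator Σ(z_t−z̄)² = 114.4400
r_1 = -22.5100 / 114.4400 = -0.197

-0.197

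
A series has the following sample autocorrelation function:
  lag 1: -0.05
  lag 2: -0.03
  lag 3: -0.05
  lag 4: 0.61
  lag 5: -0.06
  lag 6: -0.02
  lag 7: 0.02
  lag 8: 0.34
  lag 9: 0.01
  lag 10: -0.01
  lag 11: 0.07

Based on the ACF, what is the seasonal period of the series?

The largest autocorrelation is r_4 = 0.61, with a weaker echo at lag 8 (0.34); the remaining lags stay at or below 0.07.
The dominant spike at lag 4 indicates a seasonal period of 4.

4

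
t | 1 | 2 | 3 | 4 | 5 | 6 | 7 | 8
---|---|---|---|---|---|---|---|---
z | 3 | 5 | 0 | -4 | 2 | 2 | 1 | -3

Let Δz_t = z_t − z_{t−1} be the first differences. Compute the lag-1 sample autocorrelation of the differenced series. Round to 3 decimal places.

First differences Δz: 2, -5, -4, 6, 0, -1, -4
Mean of differences = -0.8571
Numerator Σ(Δz_t−Δz̄)(Δz_{t+1}−Δz̄) = -14.1633
Denominator Σ(Δz_t−Δz̄)² = 92.8571
r_1(Δz) = -14.1633 / 92.8571 = -0.153

-0.153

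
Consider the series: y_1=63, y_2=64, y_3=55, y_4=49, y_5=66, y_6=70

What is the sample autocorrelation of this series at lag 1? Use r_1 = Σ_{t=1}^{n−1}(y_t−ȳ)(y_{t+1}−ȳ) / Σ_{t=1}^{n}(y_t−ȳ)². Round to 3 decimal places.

0.156

Mean ȳ = (63 + 64 + 55 + 49 + 66 + 70)/6 = 61.1667
Numerator Σ_{t=1}^{5}(y_t−ȳ)(y_{t+1}−ȳ) = 46.6389
Denominator Σ(y_t−ȳ)² = 298.8333
r_1 = 46.6389 / 298.8333 = 0.156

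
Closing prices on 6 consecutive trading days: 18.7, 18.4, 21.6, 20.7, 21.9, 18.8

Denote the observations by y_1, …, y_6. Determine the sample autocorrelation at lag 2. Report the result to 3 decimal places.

Mean ȳ = (18.7 + 18.4 + 21.6 + 20.7 + 21.9 + 18.8)/6 = 20.0167
Deviations from mean: -1.3167, -1.6167, 1.5833, 0.6833, 1.8833, -1.2167
Σ(y_t−ȳ)(y_{t+2}−ȳ) = (-2.0847) + (-1.1047) + (2.9819) + (-0.8314) = -1.0389
Denominator Σ(y_t−ȳ)² = 12.3483
r_2 = -1.0389 / 12.3483 = -0.084

-0.084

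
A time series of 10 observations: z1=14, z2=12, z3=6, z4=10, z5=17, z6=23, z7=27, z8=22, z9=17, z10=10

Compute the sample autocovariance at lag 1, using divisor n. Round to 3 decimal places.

25.316

Mean z̄ = (14 + 12 + 6 + 10 + 17 + 23 + 27 + 22 + 17 + 10)/10 = 15.8000
Σ_{t=1}^{9}(z_t−z̄)(z_{t+1}−z̄) = 253.1600
γ_1 = 253.1600 / 10 = 25.316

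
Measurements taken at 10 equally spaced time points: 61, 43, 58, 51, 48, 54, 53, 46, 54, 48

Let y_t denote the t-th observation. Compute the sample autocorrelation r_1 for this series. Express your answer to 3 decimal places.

Mean ȳ = (61 + 43 + 58 + 51 + 48 + 54 + 53 + 46 + 54 + 48)/10 = 51.6000
Numerator Σ_{t=1}^{9}(y_t−ȳ)(y_{t+1}−ȳ) = -172.7600
Denominator Σ(y_t−ȳ)² = 274.4000
r_1 = -172.7600 / 274.4000 = -0.630

-0.630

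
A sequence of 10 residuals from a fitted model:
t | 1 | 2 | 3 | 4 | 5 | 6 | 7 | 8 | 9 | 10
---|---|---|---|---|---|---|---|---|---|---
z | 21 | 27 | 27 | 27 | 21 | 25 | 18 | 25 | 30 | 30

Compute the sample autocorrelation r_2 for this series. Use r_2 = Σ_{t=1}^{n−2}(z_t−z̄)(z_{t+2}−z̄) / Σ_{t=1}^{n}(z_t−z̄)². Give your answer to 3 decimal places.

-0.128

Mean z̄ = (21 + 27 + 27 + 27 + 21 + 25 + 18 + 25 + 30 + 30)/10 = 25.1000
Numerator Σ_{t=1}^{8}(z_t−z̄)(z_{t+2}−z̄) = -18.3200
Denominator Σ(z_t−z̄)² = 142.9000
r_2 = -18.3200 / 142.9000 = -0.128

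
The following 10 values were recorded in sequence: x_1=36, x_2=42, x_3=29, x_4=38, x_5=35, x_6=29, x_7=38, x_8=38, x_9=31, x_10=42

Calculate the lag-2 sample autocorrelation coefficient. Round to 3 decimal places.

Mean x̄ = (36 + 42 + 29 + 38 + 35 + 29 + 38 + 38 + 31 + 42)/10 = 35.8000
Numerator Σ_{t=1}^{8}(x_t−x̄)(x_{t+2}−x̄) = -10.8800
Denominator Σ(x_t−x̄)² = 207.6000
r_2 = -10.8800 / 207.6000 = -0.052

-0.052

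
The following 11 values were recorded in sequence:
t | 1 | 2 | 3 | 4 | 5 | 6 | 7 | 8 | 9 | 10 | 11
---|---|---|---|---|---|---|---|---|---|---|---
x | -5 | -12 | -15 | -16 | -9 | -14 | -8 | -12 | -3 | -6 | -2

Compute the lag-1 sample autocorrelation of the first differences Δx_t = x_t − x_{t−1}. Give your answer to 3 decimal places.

-0.513

First differences Δx: -7, -3, -1, 7, -5, 6, -4, 9, -3, 4
Mean of differences = 0.3000
Numerator Σ(Δx_t−Δx̄)(Δx_{t+1}−Δx̄) = -148.8900
Denominator Σ(Δx_t−Δx̄)² = 290.1000
r_1(Δx) = -148.8900 / 290.1000 = -0.513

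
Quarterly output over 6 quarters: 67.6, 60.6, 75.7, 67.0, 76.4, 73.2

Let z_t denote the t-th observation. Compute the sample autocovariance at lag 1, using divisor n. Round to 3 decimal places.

-7.804

Mean z̄ = (67.6 + 60.6 + 75.7 + 67.0 + 76.4 + 73.2)/6 = 70.0833
Deviations: -2.4833, -9.4833, 5.6167, -3.0833, 6.3167, 3.1167
Σ_{t=1}^{5}(z_t−z̄)(z_{t+1}−z̄) = -46.8219
γ_1 = -46.8219 / 6 = -7.804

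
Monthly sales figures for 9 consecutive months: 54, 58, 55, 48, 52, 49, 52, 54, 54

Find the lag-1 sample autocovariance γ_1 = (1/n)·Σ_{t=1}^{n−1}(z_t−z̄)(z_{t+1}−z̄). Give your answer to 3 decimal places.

1.962

Mean z̄ = (54 + 58 + 55 + 48 + 52 + 49 + 52 + 54 + 54)/9 = 52.8889
Σ_{t=1}^{8}(z_t−z̄)(z_{t+1}−z̄) = 17.6543
γ_1 = 17.6543 / 9 = 1.962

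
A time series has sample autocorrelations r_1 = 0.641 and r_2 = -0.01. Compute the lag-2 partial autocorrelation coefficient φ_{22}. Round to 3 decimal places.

φ_{22} = (r_2 − r_1²) / (1 − r_1²)
r_1² = (0.641)² = 0.410881
Numerator = -0.01 − 0.4109 = -0.4209; denominator = 1 − 0.4109 = 0.5891
φ_{22} = -0.4209 / 0.5891 = -0.714

-0.714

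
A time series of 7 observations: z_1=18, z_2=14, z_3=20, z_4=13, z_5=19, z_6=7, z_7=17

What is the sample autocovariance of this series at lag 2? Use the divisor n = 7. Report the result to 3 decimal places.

8.233

Mean z̄ = (18 + 14 + 20 + 13 + 19 + 7 + 17)/7 = 15.4286
Deviations: 2.5714, -1.4286, 4.5714, -2.4286, 3.5714, -8.4286, 1.5714
Σ_{t=1}^{5}(z_t−z̄)(z_{t+2}−z̄) = 57.6327
γ_2 = 57.6327 / 7 = 8.233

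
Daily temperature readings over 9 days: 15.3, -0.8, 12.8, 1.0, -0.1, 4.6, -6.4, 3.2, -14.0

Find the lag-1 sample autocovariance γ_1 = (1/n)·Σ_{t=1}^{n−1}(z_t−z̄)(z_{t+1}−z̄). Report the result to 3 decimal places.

-14.750

Mean z̄ = (15.3 − 0.8 + 12.8 + 1.0 − 0.1 + 4.6 − 6.4 + 3.2 − 14.0)/9 = 1.7333
Σ_{t=1}^{8}(z_t−z̄)(z_{t+1}−z̄) = -132.7511
γ_1 = -132.7511 / 9 = -14.750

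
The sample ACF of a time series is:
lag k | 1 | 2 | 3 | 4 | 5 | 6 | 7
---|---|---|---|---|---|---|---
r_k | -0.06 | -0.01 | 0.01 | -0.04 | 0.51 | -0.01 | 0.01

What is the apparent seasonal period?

The largest autocorrelation is r_5 = 0.51; the remaining lags stay at or below 0.01.
The dominant spike at lag 5 indicates a seasonal period of 5.

5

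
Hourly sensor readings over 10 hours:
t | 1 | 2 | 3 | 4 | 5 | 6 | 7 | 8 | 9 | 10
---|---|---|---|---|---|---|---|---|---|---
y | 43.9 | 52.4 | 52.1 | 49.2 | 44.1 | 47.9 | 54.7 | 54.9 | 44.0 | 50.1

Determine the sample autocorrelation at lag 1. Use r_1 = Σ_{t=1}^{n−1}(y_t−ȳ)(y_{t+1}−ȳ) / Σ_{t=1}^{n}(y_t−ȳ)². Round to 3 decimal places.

-0.072

Mean ȳ = (43.9 + 52.4 + 52.1 + 49.2 + 44.1 + 47.9 + 54.7 + 54.9 + 44.0 + 50.1)/10 = 49.3300
Numerator Σ_{t=1}^{9}(y_t−ȳ)(y_{t+1}−ȳ) = -11.9279
Denominator Σ(y_t−ȳ)² = 164.8610
r_1 = -11.9279 / 164.8610 = -0.072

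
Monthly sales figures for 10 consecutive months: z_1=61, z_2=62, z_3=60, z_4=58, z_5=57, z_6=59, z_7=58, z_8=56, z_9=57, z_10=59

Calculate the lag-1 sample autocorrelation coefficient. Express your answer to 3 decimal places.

Mean z̄ = (61 + 62 + 60 + 58 + 57 + 59 + 58 + 56 + 57 + 59)/10 = 58.7000
Numerator Σ_{t=1}^{9}(z_t−z̄)(z_{t+1}−z̄) = 17.4100
Denominator Σ(z_t−z̄)² = 32.1000
r_1 = 17.4100 / 32.1000 = 0.542

0.542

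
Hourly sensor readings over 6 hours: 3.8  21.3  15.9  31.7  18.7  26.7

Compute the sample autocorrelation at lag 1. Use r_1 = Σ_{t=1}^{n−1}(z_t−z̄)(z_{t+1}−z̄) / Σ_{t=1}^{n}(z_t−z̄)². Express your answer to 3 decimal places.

Mean z̄ = (3.8 + 21.3 + 15.9 + 31.7 + 18.7 + 26.7)/6 = 19.6833
Deviations from mean: -15.8833, 1.6167, -3.7833, 12.0167, -0.9833, 7.0167
Σ(z_t−z̄)(z_{t+1}−z̄) = (-25.6781) + (-6.1164) + (-45.4631) + (-11.8164) + (-6.8997) = -95.9736
Denominator Σ(z_t−z̄)² = 463.8083
r_1 = -95.9736 / 463.8083 = -0.207

-0.207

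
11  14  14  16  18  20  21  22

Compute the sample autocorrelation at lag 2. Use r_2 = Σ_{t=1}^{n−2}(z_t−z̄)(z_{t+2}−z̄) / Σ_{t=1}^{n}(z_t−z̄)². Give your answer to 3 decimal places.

Mean z̄ = (11 + 14 + 14 + 16 + 18 + 20 + 21 + 22)/8 = 17.0000
Deviations from mean: -6.0000, -3.0000, -3.0000, -1.0000, 1.0000, 3.0000, 4.0000, 5.0000
Σ(z_t−z̄)(z_{t+2}−z̄) = (18.0000) + (3.0000) + (-3.0000) + (-3.0000) + (4.0000) + (15.0000) = 34.0000
Denominator Σ(z_t−z̄)² = 106.0000
r_2 = 34.0000 / 106.0000 = 0.321

0.321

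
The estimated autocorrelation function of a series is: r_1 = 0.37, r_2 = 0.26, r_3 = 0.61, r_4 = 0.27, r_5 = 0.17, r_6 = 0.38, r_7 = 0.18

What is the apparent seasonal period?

3

The largest autocorrelation is r_3 = 0.61, with a weaker echo at lag 6 (0.38); the remaining lags stay at or below 0.37. The elevated value at lag 1 (0.37), dropping to 0.26 at lag 2, reflects decaying short-term dependence rather than seasonality.
The dominant spike at lag 3 indicates a seasonal period of 3.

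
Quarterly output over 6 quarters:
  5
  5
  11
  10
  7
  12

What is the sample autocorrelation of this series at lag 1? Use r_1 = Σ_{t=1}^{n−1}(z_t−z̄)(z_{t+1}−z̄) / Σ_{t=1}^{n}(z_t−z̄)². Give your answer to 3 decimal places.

-0.009

Mean z̄ = (5 + 5 + 11 + 10 + 7 + 12)/6 = 8.3333
Deviations from mean: -3.3333, -3.3333, 2.6667, 1.6667, -1.3333, 3.6667
Σ(z_t−z̄)(z_{t+1}−z̄) = (11.1111) + (-8.8889) + (4.4444) + (-2.2222) + (-4.8889) = -0.4444
Denominator Σ(z_t−z̄)² = 47.3333
r_1 = -0.4444 / 47.3333 = -0.009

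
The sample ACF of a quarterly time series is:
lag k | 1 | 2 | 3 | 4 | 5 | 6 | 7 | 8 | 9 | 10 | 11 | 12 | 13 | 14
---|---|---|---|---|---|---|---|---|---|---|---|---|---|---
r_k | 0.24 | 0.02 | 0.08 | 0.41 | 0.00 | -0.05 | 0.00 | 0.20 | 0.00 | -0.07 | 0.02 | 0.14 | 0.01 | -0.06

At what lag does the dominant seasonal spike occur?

The largest autocorrelation is r_4 = 0.41; the remaining lags stay at or below 0.24. The elevated value at lag 1 (0.24), dropping to 0.02 at lag 2, reflects decaying short-term dependence rather than seasonality.
The dominant spike at lag 4 indicates a seasonal period of 4.

4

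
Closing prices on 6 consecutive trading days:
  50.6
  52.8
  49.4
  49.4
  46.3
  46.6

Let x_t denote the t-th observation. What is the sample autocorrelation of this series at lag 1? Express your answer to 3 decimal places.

0.424

Mean x̄ = (50.6 + 52.8 + 49.4 + 49.4 + 46.3 + 46.6)/6 = 49.1833
Σ(x_t−x̄)(x_{t+1}−x̄) = (5.1236) + (0.7836) + (0.0469) + (-0.6247) + (7.4486) = 12.7781
Denominator Σ(x_t−x̄)² = 30.1683
r_1 = 12.7781 / 30.1683 = 0.424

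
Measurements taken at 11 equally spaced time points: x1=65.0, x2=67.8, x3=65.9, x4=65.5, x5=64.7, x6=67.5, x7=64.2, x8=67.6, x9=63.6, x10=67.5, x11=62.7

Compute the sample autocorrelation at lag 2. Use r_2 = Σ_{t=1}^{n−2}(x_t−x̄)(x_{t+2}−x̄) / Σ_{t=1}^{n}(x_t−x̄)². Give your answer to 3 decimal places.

Mean x̄ = (65.0 + 67.8 + 65.9 + 65.5 + 64.7 + 67.5 + 64.2 + 67.6 + 63.6 + 67.5 + 62.7)/11 = 65.6364
Numerator Σ_{t=1}^{9}(x_t−x̄)(x_{t+2}−x̄) = 16.6046
Denominator Σ(x_t−x̄)² = 31.6855
r_2 = 16.6046 / 31.6855 = 0.524

0.524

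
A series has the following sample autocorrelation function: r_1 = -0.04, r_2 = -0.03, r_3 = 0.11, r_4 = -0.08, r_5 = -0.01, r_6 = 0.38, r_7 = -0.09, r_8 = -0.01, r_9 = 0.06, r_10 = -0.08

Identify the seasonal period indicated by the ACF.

6

The largest autocorrelation is r_6 = 0.38; the remaining lags stay at or below 0.11.
The dominant spike at lag 6 indicates a seasonal period of 6.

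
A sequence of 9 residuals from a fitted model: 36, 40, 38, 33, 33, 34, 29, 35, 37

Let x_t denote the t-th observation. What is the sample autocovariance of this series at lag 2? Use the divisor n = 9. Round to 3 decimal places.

-1.222

Mean x̄ = (36 + 40 + 38 + 33 + 33 + 34 + 29 + 35 + 37)/9 = 35.0000
Σ_{t=1}^{7}(x_t−x̄)(x_{t+2}−x̄) = -11.0000
γ_2 = -11.0000 / 9 = -1.222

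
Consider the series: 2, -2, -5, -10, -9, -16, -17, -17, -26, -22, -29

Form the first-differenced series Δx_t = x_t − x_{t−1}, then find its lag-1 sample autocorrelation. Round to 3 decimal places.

First differences Δx: -4, -3, -5, 1, -7, -1, 0, -9, 4, -7
Mean of differences = -3.1000
Numerator Σ(Δx_t−Δx̄)(Δx_{t+1}−Δx̄) = -113.6100
Denominator Σ(Δx_t−Δx̄)² = 150.9000
r_1(Δx) = -113.6100 / 150.9000 = -0.753

-0.753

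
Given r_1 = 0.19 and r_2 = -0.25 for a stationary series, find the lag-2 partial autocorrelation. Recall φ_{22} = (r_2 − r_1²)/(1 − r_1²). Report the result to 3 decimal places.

-0.297

φ_{22} = (r_2 − r_1²) / (1 − r_1²)
r_1² = (0.19)² = 0.0361
Numerator = -0.25 − 0.0361 = -0.2861; denominator = 1 − 0.0361 = 0.9639
φ_{22} = -0.2861 / 0.9639 = -0.297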